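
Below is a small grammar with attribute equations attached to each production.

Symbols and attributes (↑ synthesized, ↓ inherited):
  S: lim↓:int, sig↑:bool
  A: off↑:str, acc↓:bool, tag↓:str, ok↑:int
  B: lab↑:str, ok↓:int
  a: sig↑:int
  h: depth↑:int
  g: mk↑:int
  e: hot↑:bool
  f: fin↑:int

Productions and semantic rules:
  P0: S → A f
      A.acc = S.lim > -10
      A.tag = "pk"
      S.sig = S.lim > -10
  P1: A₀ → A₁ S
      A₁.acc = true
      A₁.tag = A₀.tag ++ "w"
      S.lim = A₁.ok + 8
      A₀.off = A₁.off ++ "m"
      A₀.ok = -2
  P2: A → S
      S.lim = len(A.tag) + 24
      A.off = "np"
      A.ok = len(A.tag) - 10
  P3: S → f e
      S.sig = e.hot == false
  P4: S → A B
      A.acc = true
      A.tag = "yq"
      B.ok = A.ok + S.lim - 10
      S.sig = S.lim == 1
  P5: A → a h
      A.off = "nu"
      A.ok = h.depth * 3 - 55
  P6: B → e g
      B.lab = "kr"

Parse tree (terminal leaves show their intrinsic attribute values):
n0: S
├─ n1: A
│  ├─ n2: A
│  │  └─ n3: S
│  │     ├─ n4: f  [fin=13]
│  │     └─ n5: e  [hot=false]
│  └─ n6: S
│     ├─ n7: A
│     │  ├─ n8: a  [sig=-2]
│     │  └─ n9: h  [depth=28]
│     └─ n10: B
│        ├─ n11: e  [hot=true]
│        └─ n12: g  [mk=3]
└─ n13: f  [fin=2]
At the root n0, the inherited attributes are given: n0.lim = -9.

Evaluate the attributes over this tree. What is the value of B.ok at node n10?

1. n0.lim = -9  [given at root]
2. n1.acc = true  [S.lim > -10]
3. n1.tag = "pk"  ["pk"]
4. n2.acc = true  [true]
5. n2.tag = "pkw"  [A₀.tag ++ "w"]
6. n3.lim = 27  [len(A.tag) + 24]
7. n4.fin = 13  [terminal]
8. n5.hot = false  [terminal]
9. n3.sig = true  [e.hot == false]
10. n2.off = "np"  ["np"]
11. n2.ok = -7  [len(A.tag) - 10]
12. n6.lim = 1  [A₁.ok + 8]
13. n7.acc = true  [true]
14. n7.tag = "yq"  ["yq"]
15. n8.sig = -2  [terminal]
16. n9.depth = 28  [terminal]
17. n7.off = "nu"  ["nu"]
18. n7.ok = 29  [h.depth * 3 - 55]
19. n10.ok = 20  [A.ok + S.lim - 10]
20. n11.hot = true  [terminal]
21. n12.mk = 3  [terminal]
22. n10.lab = "kr"  ["kr"]
23. n6.sig = true  [S.lim == 1]
24. n1.off = "npm"  [A₁.off ++ "m"]
25. n1.ok = -2  [-2]
26. n13.fin = 2  [terminal]
27. n0.sig = true  [S.lim > -10]

20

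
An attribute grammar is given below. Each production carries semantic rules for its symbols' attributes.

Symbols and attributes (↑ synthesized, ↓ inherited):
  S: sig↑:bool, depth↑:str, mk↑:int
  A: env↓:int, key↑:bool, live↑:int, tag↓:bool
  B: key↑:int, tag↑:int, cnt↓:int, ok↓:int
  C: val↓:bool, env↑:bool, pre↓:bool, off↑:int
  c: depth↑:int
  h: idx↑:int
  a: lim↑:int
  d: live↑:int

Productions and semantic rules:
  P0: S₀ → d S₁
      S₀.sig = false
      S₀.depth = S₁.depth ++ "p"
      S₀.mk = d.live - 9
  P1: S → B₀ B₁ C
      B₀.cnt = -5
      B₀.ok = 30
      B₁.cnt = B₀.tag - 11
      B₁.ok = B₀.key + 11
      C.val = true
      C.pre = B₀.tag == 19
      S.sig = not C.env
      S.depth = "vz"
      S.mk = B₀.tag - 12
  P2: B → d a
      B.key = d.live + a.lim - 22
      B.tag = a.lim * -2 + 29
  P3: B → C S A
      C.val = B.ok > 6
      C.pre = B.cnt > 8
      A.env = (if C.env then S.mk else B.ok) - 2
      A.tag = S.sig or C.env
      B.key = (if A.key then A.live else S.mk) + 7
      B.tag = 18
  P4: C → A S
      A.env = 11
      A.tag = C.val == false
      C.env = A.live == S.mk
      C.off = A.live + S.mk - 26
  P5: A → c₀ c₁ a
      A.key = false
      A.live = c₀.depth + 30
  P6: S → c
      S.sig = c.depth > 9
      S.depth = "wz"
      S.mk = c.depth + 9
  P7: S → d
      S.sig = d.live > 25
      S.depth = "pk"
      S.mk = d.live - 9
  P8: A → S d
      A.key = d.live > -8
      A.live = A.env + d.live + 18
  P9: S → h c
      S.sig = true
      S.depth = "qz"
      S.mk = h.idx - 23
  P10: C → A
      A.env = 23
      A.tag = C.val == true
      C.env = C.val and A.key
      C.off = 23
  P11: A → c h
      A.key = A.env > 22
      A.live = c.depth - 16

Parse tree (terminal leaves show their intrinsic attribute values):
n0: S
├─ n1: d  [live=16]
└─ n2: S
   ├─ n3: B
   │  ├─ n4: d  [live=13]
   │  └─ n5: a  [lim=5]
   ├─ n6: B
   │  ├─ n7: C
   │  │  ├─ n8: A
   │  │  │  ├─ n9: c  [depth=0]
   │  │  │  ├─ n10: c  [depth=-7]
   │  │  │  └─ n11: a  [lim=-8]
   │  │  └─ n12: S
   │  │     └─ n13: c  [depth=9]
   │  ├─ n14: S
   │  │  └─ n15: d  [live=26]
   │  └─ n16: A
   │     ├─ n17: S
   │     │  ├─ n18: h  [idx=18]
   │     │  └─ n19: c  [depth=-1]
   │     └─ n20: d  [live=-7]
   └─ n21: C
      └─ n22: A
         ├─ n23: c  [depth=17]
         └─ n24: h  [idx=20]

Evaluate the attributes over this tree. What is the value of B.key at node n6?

1. n1.live = 16  [terminal]
2. n3.cnt = -5  [-5]
3. n3.ok = 30  [30]
4. n4.live = 13  [terminal]
5. n5.lim = 5  [terminal]
6. n3.key = -4  [d.live + a.lim - 22]
7. n3.tag = 19  [a.lim * -2 + 29]
8. n6.cnt = 8  [B₀.tag - 11]
9. n6.ok = 7  [B₀.key + 11]
10. n7.val = true  [B.ok > 6]
11. n7.pre = false  [B.cnt > 8]
12. n8.env = 11  [11]
13. n8.tag = false  [C.val == false]
14. n9.depth = 0  [terminal]
15. n10.depth = -7  [terminal]
16. n11.lim = -8  [terminal]
17. n8.key = false  [false]
18. n8.live = 30  [c₀.depth + 30]
19. n13.depth = 9  [terminal]
20. n12.sig = false  [c.depth > 9]
21. n12.depth = "wz"  ["wz"]
22. n12.mk = 18  [c.depth + 9]
23. n7.env = false  [A.live == S.mk]
24. n7.off = 22  [A.live + S.mk - 26]
25. n15.live = 26  [terminal]
26. n14.sig = true  [d.live > 25]
27. n14.depth = "pk"  ["pk"]
28. n14.mk = 17  [d.live - 9]
29. n16.env = 5  [(if C.env then S.mk else B.ok) - 2]
30. n16.tag = true  [S.sig or C.env]
31. n18.idx = 18  [terminal]
32. n19.depth = -1  [terminal]
33. n17.sig = true  [true]
34. n17.depth = "qz"  ["qz"]
35. n17.mk = -5  [h.idx - 23]
36. n20.live = -7  [terminal]
37. n16.key = true  [d.live > -8]
38. n16.live = 16  [A.env + d.live + 18]
39. n6.key = 23  [(if A.key then A.live else S.mk) + 7]
40. n6.tag = 18  [18]
41. n21.val = true  [true]
42. n21.pre = true  [B₀.tag == 19]
43. n22.env = 23  [23]
44. n22.tag = true  [C.val == true]
45. n23.depth = 17  [terminal]
46. n24.idx = 20  [terminal]
47. n22.key = true  [A.env > 22]
48. n22.live = 1  [c.depth - 16]
49. n21.env = true  [C.val and A.key]
50. n21.off = 23  [23]
51. n2.sig = false  [not C.env]
52. n2.depth = "vz"  ["vz"]
53. n2.mk = 7  [B₀.tag - 12]
54. n0.sig = false  [false]
55. n0.depth = "vzp"  [S₁.depth ++ "p"]
56. n0.mk = 7  [d.live - 9]

23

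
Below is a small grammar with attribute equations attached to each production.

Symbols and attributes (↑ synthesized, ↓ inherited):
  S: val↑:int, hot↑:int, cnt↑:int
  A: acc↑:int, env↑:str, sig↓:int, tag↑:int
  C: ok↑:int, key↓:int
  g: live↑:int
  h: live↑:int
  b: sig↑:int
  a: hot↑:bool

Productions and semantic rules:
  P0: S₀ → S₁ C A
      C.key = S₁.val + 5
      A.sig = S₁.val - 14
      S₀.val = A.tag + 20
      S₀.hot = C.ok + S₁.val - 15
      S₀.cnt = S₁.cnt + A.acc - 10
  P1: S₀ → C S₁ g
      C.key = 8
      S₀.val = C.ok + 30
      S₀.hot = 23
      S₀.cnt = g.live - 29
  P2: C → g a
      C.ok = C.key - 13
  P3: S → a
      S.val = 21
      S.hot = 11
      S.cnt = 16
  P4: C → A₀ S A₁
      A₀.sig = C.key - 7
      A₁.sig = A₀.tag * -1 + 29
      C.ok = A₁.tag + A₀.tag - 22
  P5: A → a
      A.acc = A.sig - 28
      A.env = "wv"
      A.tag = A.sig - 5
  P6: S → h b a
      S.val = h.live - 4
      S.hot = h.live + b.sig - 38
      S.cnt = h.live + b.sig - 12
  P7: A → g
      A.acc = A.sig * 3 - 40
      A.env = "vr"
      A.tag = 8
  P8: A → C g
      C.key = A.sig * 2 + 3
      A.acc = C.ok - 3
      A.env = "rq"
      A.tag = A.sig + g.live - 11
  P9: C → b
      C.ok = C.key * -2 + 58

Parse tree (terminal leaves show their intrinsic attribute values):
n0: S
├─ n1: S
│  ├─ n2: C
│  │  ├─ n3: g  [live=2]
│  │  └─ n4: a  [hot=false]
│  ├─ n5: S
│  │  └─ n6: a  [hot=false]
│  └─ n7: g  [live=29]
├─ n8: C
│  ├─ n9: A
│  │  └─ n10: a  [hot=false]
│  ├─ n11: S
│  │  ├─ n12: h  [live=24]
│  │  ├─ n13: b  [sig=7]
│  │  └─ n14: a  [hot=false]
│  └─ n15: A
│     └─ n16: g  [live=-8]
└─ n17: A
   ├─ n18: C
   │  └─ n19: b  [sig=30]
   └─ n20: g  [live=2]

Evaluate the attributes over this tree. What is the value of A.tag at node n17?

1. n2.key = 8  [8]
2. n3.live = 2  [terminal]
3. n4.hot = false  [terminal]
4. n2.ok = -5  [C.key - 13]
5. n6.hot = false  [terminal]
6. n5.val = 21  [21]
7. n5.hot = 11  [11]
8. n5.cnt = 16  [16]
9. n7.live = 29  [terminal]
10. n1.val = 25  [C.ok + 30]
11. n1.hot = 23  [23]
12. n1.cnt = 0  [g.live - 29]
13. n8.key = 30  [S₁.val + 5]
14. n9.sig = 23  [C.key - 7]
15. n10.hot = false  [terminal]
16. n9.acc = -5  [A.sig - 28]
17. n9.env = "wv"  ["wv"]
18. n9.tag = 18  [A.sig - 5]
19. n12.live = 24  [terminal]
20. n13.sig = 7  [terminal]
21. n14.hot = false  [terminal]
22. n11.val = 20  [h.live - 4]
23. n11.hot = -7  [h.live + b.sig - 38]
24. n11.cnt = 19  [h.live + b.sig - 12]
25. n15.sig = 11  [A₀.tag * -1 + 29]
26. n16.live = -8  [terminal]
27. n15.acc = -7  [A.sig * 3 - 40]
28. n15.env = "vr"  ["vr"]
29. n15.tag = 8  [8]
30. n8.ok = 4  [A₁.tag + A₀.tag - 22]
31. n17.sig = 11  [S₁.val - 14]
32. n18.key = 25  [A.sig * 2 + 3]
33. n19.sig = 30  [terminal]
34. n18.ok = 8  [C.key * -2 + 58]
35. n20.live = 2  [terminal]
36. n17.acc = 5  [C.ok - 3]
37. n17.env = "rq"  ["rq"]
38. n17.tag = 2  [A.sig + g.live - 11]
39. n0.val = 22  [A.tag + 20]
40. n0.hot = 14  [C.ok + S₁.val - 15]
41. n0.cnt = -5  [S₁.cnt + A.acc - 10]

2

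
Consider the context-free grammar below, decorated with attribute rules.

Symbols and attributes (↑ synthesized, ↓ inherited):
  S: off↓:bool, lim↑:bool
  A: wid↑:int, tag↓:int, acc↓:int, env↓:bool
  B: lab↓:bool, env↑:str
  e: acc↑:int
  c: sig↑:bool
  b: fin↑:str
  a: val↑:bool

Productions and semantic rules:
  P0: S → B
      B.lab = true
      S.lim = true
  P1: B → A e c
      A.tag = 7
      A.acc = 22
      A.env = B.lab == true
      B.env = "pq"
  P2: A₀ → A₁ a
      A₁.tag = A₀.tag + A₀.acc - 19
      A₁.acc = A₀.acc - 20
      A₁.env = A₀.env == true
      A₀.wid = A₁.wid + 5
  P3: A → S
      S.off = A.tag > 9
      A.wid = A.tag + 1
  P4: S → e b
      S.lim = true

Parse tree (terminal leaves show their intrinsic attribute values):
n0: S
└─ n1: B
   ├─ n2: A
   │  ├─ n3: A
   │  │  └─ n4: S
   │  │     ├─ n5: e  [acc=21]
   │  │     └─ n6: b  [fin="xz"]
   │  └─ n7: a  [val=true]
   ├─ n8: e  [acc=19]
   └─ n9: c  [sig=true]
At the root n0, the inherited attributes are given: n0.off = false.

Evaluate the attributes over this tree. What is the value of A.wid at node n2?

1. n0.off = false  [given at root]
2. n1.lab = true  [true]
3. n2.tag = 7  [7]
4. n2.acc = 22  [22]
5. n2.env = true  [B.lab == true]
6. n3.tag = 10  [A₀.tag + A₀.acc - 19]
7. n3.acc = 2  [A₀.acc - 20]
8. n3.env = true  [A₀.env == true]
9. n4.off = true  [A.tag > 9]
10. n5.acc = 21  [terminal]
11. n6.fin = "xz"  [terminal]
12. n4.lim = true  [true]
13. n3.wid = 11  [A.tag + 1]
14. n7.val = true  [terminal]
15. n2.wid = 16  [A₁.wid + 5]
16. n8.acc = 19  [terminal]
17. n9.sig = true  [terminal]
18. n1.env = "pq"  ["pq"]
19. n0.lim = true  [true]

16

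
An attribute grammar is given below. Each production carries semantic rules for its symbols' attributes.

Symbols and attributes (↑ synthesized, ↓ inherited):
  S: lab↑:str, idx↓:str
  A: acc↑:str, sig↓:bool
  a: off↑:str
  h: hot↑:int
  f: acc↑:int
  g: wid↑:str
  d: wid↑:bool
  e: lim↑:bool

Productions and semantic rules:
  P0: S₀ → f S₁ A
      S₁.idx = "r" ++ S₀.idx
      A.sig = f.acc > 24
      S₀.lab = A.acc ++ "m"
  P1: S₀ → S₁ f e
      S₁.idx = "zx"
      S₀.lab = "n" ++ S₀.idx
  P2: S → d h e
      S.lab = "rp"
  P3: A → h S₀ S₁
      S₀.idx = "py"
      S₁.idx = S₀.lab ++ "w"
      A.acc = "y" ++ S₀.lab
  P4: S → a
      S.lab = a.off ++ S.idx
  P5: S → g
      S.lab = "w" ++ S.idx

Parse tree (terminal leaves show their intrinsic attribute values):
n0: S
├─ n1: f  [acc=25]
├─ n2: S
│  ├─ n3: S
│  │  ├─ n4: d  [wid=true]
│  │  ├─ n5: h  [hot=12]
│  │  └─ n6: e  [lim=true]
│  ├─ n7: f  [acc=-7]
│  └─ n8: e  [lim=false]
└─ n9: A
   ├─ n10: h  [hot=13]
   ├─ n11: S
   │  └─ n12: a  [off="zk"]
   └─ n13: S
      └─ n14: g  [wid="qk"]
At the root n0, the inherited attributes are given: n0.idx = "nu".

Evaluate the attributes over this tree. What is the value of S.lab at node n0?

"yzkpym"

1. n0.idx = "nu"  [given at root]
2. n1.acc = 25  [terminal]
3. n2.idx = "rnu"  ["r" ++ S₀.idx]
4. n3.idx = "zx"  ["zx"]
5. n4.wid = true  [terminal]
6. n5.hot = 12  [terminal]
7. n6.lim = true  [terminal]
8. n3.lab = "rp"  ["rp"]
9. n7.acc = -7  [terminal]
10. n8.lim = false  [terminal]
11. n2.lab = "nrnu"  ["n" ++ S₀.idx]
12. n9.sig = true  [f.acc > 24]
13. n10.hot = 13  [terminal]
14. n11.idx = "py"  ["py"]
15. n12.off = "zk"  [terminal]
16. n11.lab = "zkpy"  [a.off ++ S.idx]
17. n13.idx = "zkpyw"  [S₀.lab ++ "w"]
18. n14.wid = "qk"  [terminal]
19. n13.lab = "wzkpyw"  ["w" ++ S.idx]
20. n9.acc = "yzkpy"  ["y" ++ S₀.lab]
21. n0.lab = "yzkpym"  [A.acc ++ "m"]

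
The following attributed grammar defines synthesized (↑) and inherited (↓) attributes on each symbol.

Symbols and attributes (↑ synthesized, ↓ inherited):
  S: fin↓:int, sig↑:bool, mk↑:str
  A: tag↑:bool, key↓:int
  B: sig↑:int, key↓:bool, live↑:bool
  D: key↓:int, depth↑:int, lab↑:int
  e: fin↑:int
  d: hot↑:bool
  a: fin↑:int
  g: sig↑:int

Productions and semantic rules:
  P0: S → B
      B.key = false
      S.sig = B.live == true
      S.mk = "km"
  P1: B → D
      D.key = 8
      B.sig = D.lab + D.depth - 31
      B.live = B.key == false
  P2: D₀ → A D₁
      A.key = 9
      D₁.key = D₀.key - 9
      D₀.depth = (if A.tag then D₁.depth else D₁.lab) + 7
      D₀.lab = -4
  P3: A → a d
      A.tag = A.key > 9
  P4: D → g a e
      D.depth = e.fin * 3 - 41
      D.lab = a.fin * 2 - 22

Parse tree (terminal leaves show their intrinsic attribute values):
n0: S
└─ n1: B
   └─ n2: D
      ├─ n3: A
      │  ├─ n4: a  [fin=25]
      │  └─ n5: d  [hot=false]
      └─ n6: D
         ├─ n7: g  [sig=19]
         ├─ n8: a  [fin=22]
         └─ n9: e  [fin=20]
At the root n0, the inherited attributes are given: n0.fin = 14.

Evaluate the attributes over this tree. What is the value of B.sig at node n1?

-6

1. n0.fin = 14  [given at root]
2. n1.key = false  [false]
3. n2.key = 8  [8]
4. n3.key = 9  [9]
5. n4.fin = 25  [terminal]
6. n5.hot = false  [terminal]
7. n3.tag = false  [A.key > 9]
8. n6.key = -1  [D₀.key - 9]
9. n7.sig = 19  [terminal]
10. n8.fin = 22  [terminal]
11. n9.fin = 20  [terminal]
12. n6.depth = 19  [e.fin * 3 - 41]
13. n6.lab = 22  [a.fin * 2 - 22]
14. n2.depth = 29  [(if A.tag then D₁.depth else D₁.lab) + 7]
15. n2.lab = -4  [-4]
16. n1.sig = -6  [D.lab + D.depth - 31]
17. n1.live = true  [B.key == false]
18. n0.sig = true  [B.live == true]
19. n0.mk = "km"  ["km"]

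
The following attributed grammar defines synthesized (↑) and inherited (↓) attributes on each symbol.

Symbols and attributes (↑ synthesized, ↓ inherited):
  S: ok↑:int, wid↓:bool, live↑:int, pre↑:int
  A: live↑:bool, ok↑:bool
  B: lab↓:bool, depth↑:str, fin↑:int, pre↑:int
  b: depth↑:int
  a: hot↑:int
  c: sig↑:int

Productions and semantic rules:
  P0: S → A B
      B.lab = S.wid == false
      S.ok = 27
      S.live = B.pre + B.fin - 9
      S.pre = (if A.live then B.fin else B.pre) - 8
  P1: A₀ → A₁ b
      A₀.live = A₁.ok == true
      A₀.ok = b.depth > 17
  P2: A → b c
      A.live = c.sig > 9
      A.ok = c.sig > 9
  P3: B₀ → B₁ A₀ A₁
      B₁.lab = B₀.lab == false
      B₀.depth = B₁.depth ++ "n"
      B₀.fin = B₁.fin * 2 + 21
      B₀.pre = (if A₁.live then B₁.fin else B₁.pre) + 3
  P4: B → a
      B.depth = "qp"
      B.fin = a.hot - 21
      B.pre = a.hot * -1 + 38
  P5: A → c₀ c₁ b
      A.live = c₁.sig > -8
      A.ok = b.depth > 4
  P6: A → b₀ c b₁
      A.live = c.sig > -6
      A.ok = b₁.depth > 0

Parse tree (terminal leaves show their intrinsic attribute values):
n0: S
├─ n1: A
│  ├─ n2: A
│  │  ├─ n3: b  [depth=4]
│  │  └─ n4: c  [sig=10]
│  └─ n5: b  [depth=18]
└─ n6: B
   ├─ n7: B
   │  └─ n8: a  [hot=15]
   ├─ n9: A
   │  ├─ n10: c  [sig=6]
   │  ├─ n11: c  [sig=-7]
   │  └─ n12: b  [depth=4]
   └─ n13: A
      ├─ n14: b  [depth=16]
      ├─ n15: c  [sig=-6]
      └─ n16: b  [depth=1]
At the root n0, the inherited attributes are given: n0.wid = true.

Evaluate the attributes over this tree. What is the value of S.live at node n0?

26

1. n0.wid = true  [given at root]
2. n3.depth = 4  [terminal]
3. n4.sig = 10  [terminal]
4. n2.live = true  [c.sig > 9]
5. n2.ok = true  [c.sig > 9]
6. n5.depth = 18  [terminal]
7. n1.live = true  [A₁.ok == true]
8. n1.ok = true  [b.depth > 17]
9. n6.lab = false  [S.wid == false]
10. n7.lab = true  [B₀.lab == false]
11. n8.hot = 15  [terminal]
12. n7.depth = "qp"  ["qp"]
13. n7.fin = -6  [a.hot - 21]
14. n7.pre = 23  [a.hot * -1 + 38]
15. n10.sig = 6  [terminal]
16. n11.sig = -7  [terminal]
17. n12.depth = 4  [terminal]
18. n9.live = true  [c₁.sig > -8]
19. n9.ok = false  [b.depth > 4]
20. n14.depth = 16  [terminal]
21. n15.sig = -6  [terminal]
22. n16.depth = 1  [terminal]
23. n13.live = false  [c.sig > -6]
24. n13.ok = true  [b₁.depth > 0]
25. n6.depth = "qpn"  [B₁.depth ++ "n"]
26. n6.fin = 9  [B₁.fin * 2 + 21]
27. n6.pre = 26  [(if A₁.live then B₁.fin else B₁.pre) + 3]
28. n0.ok = 27  [27]
29. n0.live = 26  [B.pre + B.fin - 9]
30. n0.pre = 1  [(if A.live then B.fin else B.pre) - 8]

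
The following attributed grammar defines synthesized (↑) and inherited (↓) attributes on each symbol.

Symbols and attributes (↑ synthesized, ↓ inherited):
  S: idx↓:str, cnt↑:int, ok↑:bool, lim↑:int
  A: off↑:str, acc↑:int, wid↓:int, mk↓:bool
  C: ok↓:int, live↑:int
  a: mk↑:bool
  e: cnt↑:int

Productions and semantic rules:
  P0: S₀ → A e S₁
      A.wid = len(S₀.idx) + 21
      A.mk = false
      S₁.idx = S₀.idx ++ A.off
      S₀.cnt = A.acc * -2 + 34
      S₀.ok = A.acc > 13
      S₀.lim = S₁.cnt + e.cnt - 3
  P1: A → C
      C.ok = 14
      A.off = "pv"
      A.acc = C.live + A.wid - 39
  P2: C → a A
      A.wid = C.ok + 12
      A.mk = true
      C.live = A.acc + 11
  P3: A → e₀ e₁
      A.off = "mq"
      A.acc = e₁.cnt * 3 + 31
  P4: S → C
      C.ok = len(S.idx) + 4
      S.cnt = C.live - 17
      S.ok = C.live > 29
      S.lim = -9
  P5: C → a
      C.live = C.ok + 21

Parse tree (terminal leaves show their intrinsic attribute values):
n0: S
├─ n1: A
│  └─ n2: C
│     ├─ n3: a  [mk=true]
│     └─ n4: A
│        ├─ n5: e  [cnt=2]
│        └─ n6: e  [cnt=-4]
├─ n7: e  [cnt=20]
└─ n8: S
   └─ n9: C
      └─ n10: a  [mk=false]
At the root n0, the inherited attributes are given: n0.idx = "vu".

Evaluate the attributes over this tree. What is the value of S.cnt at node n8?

1. n0.idx = "vu"  [given at root]
2. n1.wid = 23  [len(S₀.idx) + 21]
3. n1.mk = false  [false]
4. n2.ok = 14  [14]
5. n3.mk = true  [terminal]
6. n4.wid = 26  [C.ok + 12]
7. n4.mk = true  [true]
8. n5.cnt = 2  [terminal]
9. n6.cnt = -4  [terminal]
10. n4.off = "mq"  ["mq"]
11. n4.acc = 19  [e₁.cnt * 3 + 31]
12. n2.live = 30  [A.acc + 11]
13. n1.off = "pv"  ["pv"]
14. n1.acc = 14  [C.live + A.wid - 39]
15. n7.cnt = 20  [terminal]
16. n8.idx = "vupv"  [S₀.idx ++ A.off]
17. n9.ok = 8  [len(S.idx) + 4]
18. n10.mk = false  [terminal]
19. n9.live = 29  [C.ok + 21]
20. n8.cnt = 12  [C.live - 17]
21. n8.ok = false  [C.live > 29]
22. n8.lim = -9  [-9]
23. n0.cnt = 6  [A.acc * -2 + 34]
24. n0.ok = true  [A.acc > 13]
25. n0.lim = 29  [S₁.cnt + e.cnt - 3]

12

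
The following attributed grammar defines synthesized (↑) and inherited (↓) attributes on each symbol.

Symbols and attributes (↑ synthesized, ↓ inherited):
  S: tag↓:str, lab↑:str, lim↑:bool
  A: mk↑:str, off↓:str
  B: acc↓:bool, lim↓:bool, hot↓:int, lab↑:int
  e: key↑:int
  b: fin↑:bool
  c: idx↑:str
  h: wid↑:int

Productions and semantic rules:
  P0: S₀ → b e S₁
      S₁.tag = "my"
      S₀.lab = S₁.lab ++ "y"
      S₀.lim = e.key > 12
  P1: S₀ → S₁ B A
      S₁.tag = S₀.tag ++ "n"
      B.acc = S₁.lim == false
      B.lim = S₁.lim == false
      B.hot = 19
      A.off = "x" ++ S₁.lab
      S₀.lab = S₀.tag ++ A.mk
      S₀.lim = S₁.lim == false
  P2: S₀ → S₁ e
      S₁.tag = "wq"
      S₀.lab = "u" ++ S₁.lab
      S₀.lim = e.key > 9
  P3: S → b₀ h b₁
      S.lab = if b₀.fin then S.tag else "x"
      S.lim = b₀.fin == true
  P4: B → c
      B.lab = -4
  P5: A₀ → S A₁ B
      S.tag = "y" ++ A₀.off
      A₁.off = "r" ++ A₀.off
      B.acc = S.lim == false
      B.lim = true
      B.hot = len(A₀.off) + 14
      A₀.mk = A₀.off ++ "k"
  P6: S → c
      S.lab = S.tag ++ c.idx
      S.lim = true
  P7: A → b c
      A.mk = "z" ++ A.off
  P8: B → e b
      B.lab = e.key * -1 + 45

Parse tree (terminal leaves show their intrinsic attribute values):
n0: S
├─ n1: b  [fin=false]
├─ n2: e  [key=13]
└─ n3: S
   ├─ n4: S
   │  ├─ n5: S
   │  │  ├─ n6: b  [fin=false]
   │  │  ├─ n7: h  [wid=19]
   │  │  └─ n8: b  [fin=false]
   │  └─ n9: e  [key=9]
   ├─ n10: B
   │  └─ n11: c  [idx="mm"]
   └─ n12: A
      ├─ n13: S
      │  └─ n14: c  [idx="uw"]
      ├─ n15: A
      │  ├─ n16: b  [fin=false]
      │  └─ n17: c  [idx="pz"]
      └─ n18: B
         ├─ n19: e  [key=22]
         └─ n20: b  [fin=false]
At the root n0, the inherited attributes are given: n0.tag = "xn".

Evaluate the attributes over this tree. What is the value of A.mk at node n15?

1. n0.tag = "xn"  [given at root]
2. n1.fin = false  [terminal]
3. n2.key = 13  [terminal]
4. n3.tag = "my"  ["my"]
5. n4.tag = "myn"  [S₀.tag ++ "n"]
6. n5.tag = "wq"  ["wq"]
7. n6.fin = false  [terminal]
8. n7.wid = 19  [terminal]
9. n8.fin = false  [terminal]
10. n5.lab = "x"  [if b₀.fin then S.tag else "x"]
11. n5.lim = false  [b₀.fin == true]
12. n9.key = 9  [terminal]
13. n4.lab = "ux"  ["u" ++ S₁.lab]
14. n4.lim = false  [e.key > 9]
15. n10.acc = true  [S₁.lim == false]
16. n10.lim = true  [S₁.lim == false]
17. n10.hot = 19  [19]
18. n11.idx = "mm"  [terminal]
19. n10.lab = -4  [-4]
20. n12.off = "xux"  ["x" ++ S₁.lab]
21. n13.tag = "yxux"  ["y" ++ A₀.off]
22. n14.idx = "uw"  [terminal]
23. n13.lab = "yxuxuw"  [S.tag ++ c.idx]
24. n13.lim = true  [true]
25. n15.off = "rxux"  ["r" ++ A₀.off]
26. n16.fin = false  [terminal]
27. n17.idx = "pz"  [terminal]
28. n15.mk = "zrxux"  ["z" ++ A.off]
29. n18.acc = false  [S.lim == false]
30. n18.lim = true  [true]
31. n18.hot = 17  [len(A₀.off) + 14]
32. n19.key = 22  [terminal]
33. n20.fin = false  [terminal]
34. n18.lab = 23  [e.key * -1 + 45]
35. n12.mk = "xuxk"  [A₀.off ++ "k"]
36. n3.lab = "myxuxk"  [S₀.tag ++ A.mk]
37. n3.lim = true  [S₁.lim == false]
38. n0.lab = "myxuxky"  [S₁.lab ++ "y"]
39. n0.lim = true  [e.key > 12]

"zrxux"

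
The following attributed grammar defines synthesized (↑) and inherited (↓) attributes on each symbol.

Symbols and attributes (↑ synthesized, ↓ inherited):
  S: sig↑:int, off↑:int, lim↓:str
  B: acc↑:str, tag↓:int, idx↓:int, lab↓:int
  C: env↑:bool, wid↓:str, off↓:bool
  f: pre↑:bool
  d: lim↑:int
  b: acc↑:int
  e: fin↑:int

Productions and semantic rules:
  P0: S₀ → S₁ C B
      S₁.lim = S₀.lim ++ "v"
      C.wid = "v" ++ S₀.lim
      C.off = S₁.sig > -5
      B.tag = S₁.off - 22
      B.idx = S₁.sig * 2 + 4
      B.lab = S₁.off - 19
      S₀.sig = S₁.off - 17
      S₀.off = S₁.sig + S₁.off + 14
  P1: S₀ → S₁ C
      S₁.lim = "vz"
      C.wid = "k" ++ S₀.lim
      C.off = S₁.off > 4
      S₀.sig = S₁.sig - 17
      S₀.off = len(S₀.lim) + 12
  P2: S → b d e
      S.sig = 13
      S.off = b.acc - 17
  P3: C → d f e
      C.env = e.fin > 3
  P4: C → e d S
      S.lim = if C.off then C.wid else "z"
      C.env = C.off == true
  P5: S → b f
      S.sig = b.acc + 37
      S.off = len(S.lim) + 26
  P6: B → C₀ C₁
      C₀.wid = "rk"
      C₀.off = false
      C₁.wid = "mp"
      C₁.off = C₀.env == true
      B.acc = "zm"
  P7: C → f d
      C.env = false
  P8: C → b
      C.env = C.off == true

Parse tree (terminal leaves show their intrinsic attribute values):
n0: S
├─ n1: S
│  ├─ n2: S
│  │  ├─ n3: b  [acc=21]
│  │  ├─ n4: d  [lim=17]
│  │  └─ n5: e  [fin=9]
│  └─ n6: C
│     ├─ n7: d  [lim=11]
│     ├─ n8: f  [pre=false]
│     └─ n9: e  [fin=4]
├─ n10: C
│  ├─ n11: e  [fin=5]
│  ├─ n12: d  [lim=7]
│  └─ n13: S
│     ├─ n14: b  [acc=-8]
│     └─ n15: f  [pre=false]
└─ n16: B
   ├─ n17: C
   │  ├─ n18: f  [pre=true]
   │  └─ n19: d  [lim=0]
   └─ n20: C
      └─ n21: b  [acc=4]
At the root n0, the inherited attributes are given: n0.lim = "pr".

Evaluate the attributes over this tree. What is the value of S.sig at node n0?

-2

1. n0.lim = "pr"  [given at root]
2. n1.lim = "prv"  [S₀.lim ++ "v"]
3. n2.lim = "vz"  ["vz"]
4. n3.acc = 21  [terminal]
5. n4.lim = 17  [terminal]
6. n5.fin = 9  [terminal]
7. n2.sig = 13  [13]
8. n2.off = 4  [b.acc - 17]
9. n6.wid = "kprv"  ["k" ++ S₀.lim]
10. n6.off = false  [S₁.off > 4]
11. n7.lim = 11  [terminal]
12. n8.pre = false  [terminal]
13. n9.fin = 4  [terminal]
14. n6.env = true  [e.fin > 3]
15. n1.sig = -4  [S₁.sig - 17]
16. n1.off = 15  [len(S₀.lim) + 12]
17. n10.wid = "vpr"  ["v" ++ S₀.lim]
18. n10.off = true  [S₁.sig > -5]
19. n11.fin = 5  [terminal]
20. n12.lim = 7  [terminal]
21. n13.lim = "vpr"  [if C.off then C.wid else "z"]
22. n14.acc = -8  [terminal]
23. n15.pre = false  [terminal]
24. n13.sig = 29  [b.acc + 37]
25. n13.off = 29  [len(S.lim) + 26]
26. n10.env = true  [C.off == true]
27. n16.tag = -7  [S₁.off - 22]
28. n16.idx = -4  [S₁.sig * 2 + 4]
29. n16.lab = -4  [S₁.off - 19]
30. n17.wid = "rk"  ["rk"]
31. n17.off = false  [false]
32. n18.pre = true  [terminal]
33. n19.lim = 0  [terminal]
34. n17.env = false  [false]
35. n20.wid = "mp"  ["mp"]
36. n20.off = false  [C₀.env == true]
37. n21.acc = 4  [terminal]
38. n20.env = false  [C.off == true]
39. n16.acc = "zm"  ["zm"]
40. n0.sig = -2  [S₁.off - 17]
41. n0.off = 25  [S₁.sig + S₁.off + 14]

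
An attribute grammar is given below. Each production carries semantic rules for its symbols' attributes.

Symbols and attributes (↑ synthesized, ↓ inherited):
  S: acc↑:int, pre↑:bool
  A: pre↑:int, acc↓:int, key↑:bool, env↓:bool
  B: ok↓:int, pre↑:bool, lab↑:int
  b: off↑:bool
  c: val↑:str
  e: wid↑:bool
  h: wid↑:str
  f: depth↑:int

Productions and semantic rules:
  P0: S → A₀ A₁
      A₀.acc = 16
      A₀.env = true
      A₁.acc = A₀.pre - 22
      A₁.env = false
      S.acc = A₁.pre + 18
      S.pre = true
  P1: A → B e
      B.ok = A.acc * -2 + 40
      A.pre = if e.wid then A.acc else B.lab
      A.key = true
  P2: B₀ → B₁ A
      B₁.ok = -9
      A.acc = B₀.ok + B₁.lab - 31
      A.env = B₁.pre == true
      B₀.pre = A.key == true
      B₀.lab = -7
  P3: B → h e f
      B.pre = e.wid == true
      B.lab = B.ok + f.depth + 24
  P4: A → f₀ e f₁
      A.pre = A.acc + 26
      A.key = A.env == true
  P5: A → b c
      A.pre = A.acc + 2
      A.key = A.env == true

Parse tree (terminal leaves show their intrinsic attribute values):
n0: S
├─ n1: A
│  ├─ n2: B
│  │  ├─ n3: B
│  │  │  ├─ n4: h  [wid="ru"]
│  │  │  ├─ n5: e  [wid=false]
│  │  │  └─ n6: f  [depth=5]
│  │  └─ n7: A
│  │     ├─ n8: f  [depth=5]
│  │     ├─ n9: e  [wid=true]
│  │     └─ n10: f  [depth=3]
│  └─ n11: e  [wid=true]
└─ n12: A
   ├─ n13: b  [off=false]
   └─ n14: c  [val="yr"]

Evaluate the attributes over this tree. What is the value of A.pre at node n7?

1. n1.acc = 16  [16]
2. n1.env = true  [true]
3. n2.ok = 8  [A.acc * -2 + 40]
4. n3.ok = -9  [-9]
5. n4.wid = "ru"  [terminal]
6. n5.wid = false  [terminal]
7. n6.depth = 5  [terminal]
8. n3.pre = false  [e.wid == true]
9. n3.lab = 20  [B.ok + f.depth + 24]
10. n7.acc = -3  [B₀.ok + B₁.lab - 31]
11. n7.env = false  [B₁.pre == true]
12. n8.depth = 5  [terminal]
13. n9.wid = true  [terminal]
14. n10.depth = 3  [terminal]
15. n7.pre = 23  [A.acc + 26]
16. n7.key = false  [A.env == true]
17. n2.pre = false  [A.key == true]
18. n2.lab = -7  [-7]
19. n11.wid = true  [terminal]
20. n1.pre = 16  [if e.wid then A.acc else B.lab]
21. n1.key = true  [true]
22. n12.acc = -6  [A₀.pre - 22]
23. n12.env = false  [false]
24. n13.off = false  [terminal]
25. n14.val = "yr"  [terminal]
26. n12.pre = -4  [A.acc + 2]
27. n12.key = false  [A.env == true]
28. n0.acc = 14  [A₁.pre + 18]
29. n0.pre = true  [true]

23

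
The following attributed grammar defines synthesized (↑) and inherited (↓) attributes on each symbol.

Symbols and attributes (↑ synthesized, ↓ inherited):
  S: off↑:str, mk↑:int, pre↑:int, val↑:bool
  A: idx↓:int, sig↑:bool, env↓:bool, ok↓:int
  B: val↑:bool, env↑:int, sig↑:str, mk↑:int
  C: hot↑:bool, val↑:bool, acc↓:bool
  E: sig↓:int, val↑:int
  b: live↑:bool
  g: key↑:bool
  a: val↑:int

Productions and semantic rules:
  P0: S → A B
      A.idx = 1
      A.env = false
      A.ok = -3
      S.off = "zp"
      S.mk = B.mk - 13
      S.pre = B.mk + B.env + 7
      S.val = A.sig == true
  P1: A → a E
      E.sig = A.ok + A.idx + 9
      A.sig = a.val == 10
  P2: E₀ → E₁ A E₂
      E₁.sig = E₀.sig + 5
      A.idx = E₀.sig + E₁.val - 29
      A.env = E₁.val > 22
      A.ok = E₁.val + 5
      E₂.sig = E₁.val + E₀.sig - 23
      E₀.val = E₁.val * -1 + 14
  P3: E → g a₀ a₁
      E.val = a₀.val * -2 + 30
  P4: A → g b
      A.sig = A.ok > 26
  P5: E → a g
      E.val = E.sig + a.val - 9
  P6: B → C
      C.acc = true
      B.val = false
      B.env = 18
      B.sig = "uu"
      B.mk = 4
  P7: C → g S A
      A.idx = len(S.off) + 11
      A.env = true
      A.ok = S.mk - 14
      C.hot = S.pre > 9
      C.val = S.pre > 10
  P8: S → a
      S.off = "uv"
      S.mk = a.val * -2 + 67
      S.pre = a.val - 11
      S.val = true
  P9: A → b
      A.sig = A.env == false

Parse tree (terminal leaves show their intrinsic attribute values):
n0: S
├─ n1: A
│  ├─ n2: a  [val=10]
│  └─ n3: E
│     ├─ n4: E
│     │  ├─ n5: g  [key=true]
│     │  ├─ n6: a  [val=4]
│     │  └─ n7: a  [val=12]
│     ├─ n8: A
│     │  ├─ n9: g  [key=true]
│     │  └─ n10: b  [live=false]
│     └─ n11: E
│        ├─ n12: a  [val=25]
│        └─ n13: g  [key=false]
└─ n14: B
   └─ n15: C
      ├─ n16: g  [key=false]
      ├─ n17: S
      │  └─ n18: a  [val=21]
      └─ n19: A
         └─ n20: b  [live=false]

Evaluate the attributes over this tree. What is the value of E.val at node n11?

22

1. n1.idx = 1  [1]
2. n1.env = false  [false]
3. n1.ok = -3  [-3]
4. n2.val = 10  [terminal]
5. n3.sig = 7  [A.ok + A.idx + 9]
6. n4.sig = 12  [E₀.sig + 5]
7. n5.key = true  [terminal]
8. n6.val = 4  [terminal]
9. n7.val = 12  [terminal]
10. n4.val = 22  [a₀.val * -2 + 30]
11. n8.idx = 0  [E₀.sig + E₁.val - 29]
12. n8.env = false  [E₁.val > 22]
13. n8.ok = 27  [E₁.val + 5]
14. n9.key = true  [terminal]
15. n10.live = false  [terminal]
16. n8.sig = true  [A.ok > 26]
17. n11.sig = 6  [E₁.val + E₀.sig - 23]
18. n12.val = 25  [terminal]
19. n13.key = false  [terminal]
20. n11.val = 22  [E.sig + a.val - 9]
21. n3.val = -8  [E₁.val * -1 + 14]
22. n1.sig = true  [a.val == 10]
23. n15.acc = true  [true]
24. n16.key = false  [terminal]
25. n18.val = 21  [terminal]
26. n17.off = "uv"  ["uv"]
27. n17.mk = 25  [a.val * -2 + 67]
28. n17.pre = 10  [a.val - 11]
29. n17.val = true  [true]
30. n19.idx = 13  [len(S.off) + 11]
31. n19.env = true  [true]
32. n19.ok = 11  [S.mk - 14]
33. n20.live = false  [terminal]
34. n19.sig = false  [A.env == false]
35. n15.hot = true  [S.pre > 9]
36. n15.val = false  [S.pre > 10]
37. n14.val = false  [false]
38. n14.env = 18  [18]
39. n14.sig = "uu"  ["uu"]
40. n14.mk = 4  [4]
41. n0.off = "zp"  ["zp"]
42. n0.mk = -9  [B.mk - 13]
43. n0.pre = 29  [B.mk + B.env + 7]
44. n0.val = true  [A.sig == true]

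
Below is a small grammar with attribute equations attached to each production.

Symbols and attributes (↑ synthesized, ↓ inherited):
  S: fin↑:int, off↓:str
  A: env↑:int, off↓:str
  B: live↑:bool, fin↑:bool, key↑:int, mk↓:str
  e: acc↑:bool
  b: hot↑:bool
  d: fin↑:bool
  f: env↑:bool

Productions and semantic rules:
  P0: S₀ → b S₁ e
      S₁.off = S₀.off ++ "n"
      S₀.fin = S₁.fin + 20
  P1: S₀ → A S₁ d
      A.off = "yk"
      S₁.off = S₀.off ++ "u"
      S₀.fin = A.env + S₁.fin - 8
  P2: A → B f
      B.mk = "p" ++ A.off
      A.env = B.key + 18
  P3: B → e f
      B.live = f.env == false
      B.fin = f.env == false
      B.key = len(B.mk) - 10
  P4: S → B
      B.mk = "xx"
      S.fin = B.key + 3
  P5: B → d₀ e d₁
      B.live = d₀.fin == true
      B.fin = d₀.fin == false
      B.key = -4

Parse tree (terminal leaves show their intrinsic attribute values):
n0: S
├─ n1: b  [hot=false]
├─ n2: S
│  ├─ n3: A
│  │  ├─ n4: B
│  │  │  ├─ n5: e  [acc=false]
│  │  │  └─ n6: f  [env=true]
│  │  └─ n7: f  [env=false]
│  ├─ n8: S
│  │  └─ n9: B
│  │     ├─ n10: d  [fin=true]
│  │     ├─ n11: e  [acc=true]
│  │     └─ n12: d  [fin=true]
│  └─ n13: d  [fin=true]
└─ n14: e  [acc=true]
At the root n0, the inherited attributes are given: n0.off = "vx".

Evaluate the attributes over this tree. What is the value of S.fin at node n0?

1. n0.off = "vx"  [given at root]
2. n1.hot = false  [terminal]
3. n2.off = "vxn"  [S₀.off ++ "n"]
4. n3.off = "yk"  ["yk"]
5. n4.mk = "pyk"  ["p" ++ A.off]
6. n5.acc = false  [terminal]
7. n6.env = true  [terminal]
8. n4.live = false  [f.env == false]
9. n4.fin = false  [f.env == false]
10. n4.key = -7  [len(B.mk) - 10]
11. n7.env = false  [terminal]
12. n3.env = 11  [B.key + 18]
13. n8.off = "vxnu"  [S₀.off ++ "u"]
14. n9.mk = "xx"  ["xx"]
15. n10.fin = true  [terminal]
16. n11.acc = true  [terminal]
17. n12.fin = true  [terminal]
18. n9.live = true  [d₀.fin == true]
19. n9.fin = false  [d₀.fin == false]
20. n9.key = -4  [-4]
21. n8.fin = -1  [B.key + 3]
22. n13.fin = true  [terminal]
23. n2.fin = 2  [A.env + S₁.fin - 8]
24. n14.acc = true  [terminal]
25. n0.fin = 22  [S₁.fin + 20]

22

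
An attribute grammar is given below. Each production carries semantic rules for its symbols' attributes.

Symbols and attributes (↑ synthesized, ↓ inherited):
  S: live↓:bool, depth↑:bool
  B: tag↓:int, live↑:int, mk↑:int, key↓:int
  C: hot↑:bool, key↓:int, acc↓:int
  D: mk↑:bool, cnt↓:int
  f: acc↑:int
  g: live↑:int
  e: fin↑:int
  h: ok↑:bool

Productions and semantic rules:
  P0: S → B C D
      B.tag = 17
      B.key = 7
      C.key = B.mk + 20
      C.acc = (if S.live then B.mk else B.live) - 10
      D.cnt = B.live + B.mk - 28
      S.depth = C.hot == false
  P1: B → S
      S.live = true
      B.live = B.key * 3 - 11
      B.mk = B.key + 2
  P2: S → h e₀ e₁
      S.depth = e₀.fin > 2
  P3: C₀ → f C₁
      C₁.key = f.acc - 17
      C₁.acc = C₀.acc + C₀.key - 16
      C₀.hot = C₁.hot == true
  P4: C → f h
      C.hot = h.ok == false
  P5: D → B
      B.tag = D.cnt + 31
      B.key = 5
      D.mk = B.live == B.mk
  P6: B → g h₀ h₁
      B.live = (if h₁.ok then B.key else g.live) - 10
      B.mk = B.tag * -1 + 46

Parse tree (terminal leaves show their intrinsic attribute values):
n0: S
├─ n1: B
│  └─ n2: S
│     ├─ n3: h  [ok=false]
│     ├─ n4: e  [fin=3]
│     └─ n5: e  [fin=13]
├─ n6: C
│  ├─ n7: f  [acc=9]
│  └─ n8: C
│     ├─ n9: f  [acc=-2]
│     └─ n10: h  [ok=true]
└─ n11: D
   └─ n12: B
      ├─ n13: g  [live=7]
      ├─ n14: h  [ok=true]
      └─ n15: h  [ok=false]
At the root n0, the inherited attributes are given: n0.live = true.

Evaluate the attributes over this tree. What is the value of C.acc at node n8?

1. n0.live = true  [given at root]
2. n1.tag = 17  [17]
3. n1.key = 7  [7]
4. n2.live = true  [true]
5. n3.ok = false  [terminal]
6. n4.fin = 3  [terminal]
7. n5.fin = 13  [terminal]
8. n2.depth = true  [e₀.fin > 2]
9. n1.live = 10  [B.key * 3 - 11]
10. n1.mk = 9  [B.key + 2]
11. n6.key = 29  [B.mk + 20]
12. n6.acc = -1  [(if S.live then B.mk else B.live) - 10]
13. n7.acc = 9  [terminal]
14. n8.key = -8  [f.acc - 17]
15. n8.acc = 12  [C₀.acc + C₀.key - 16]
16. n9.acc = -2  [terminal]
17. n10.ok = true  [terminal]
18. n8.hot = false  [h.ok == false]
19. n6.hot = false  [C₁.hot == true]
20. n11.cnt = -9  [B.live + B.mk - 28]
21. n12.tag = 22  [D.cnt + 31]
22. n12.key = 5  [5]
23. n13.live = 7  [terminal]
24. n14.ok = true  [terminal]
25. n15.ok = false  [terminal]
26. n12.live = -3  [(if h₁.ok then B.key else g.live) - 10]
27. n12.mk = 24  [B.tag * -1 + 46]
28. n11.mk = false  [B.live == B.mk]
29. n0.depth = true  [C.hot == false]

12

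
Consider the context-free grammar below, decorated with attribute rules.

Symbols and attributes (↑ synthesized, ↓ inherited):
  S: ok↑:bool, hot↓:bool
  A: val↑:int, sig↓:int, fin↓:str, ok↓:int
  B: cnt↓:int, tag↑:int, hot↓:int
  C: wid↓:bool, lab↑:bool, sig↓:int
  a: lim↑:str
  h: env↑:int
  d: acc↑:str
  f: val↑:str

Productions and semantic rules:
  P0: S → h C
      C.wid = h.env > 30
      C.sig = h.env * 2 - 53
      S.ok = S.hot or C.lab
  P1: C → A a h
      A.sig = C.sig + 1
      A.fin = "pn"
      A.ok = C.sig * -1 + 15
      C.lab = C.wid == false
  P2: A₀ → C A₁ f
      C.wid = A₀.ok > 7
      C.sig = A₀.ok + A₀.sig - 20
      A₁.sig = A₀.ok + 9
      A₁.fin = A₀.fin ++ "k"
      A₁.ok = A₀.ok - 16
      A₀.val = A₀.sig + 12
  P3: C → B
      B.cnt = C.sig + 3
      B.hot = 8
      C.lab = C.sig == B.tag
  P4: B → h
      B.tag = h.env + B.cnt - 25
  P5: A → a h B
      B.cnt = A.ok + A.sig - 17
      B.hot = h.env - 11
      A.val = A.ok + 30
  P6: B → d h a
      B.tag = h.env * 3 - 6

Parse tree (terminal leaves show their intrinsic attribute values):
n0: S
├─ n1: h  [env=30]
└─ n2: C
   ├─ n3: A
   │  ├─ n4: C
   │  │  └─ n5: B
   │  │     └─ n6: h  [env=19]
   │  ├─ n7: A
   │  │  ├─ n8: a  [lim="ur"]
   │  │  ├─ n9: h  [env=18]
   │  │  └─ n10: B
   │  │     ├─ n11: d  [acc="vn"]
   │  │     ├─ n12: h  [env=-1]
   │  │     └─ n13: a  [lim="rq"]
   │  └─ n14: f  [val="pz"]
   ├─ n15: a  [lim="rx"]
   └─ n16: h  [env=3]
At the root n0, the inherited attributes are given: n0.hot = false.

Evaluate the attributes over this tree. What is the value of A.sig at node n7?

1. n0.hot = false  [given at root]
2. n1.env = 30  [terminal]
3. n2.wid = false  [h.env > 30]
4. n2.sig = 7  [h.env * 2 - 53]
5. n3.sig = 8  [C.sig + 1]
6. n3.fin = "pn"  ["pn"]
7. n3.ok = 8  [C.sig * -1 + 15]
8. n4.wid = true  [A₀.ok > 7]
9. n4.sig = -4  [A₀.ok + A₀.sig - 20]
10. n5.cnt = -1  [C.sig + 3]
11. n5.hot = 8  [8]
12. n6.env = 19  [terminal]
13. n5.tag = -7  [h.env + B.cnt - 25]
14. n4.lab = false  [C.sig == B.tag]
15. n7.sig = 17  [A₀.ok + 9]
16. n7.fin = "pnk"  [A₀.fin ++ "k"]
17. n7.ok = -8  [A₀.ok - 16]
18. n8.lim = "ur"  [terminal]
19. n9.env = 18  [terminal]
20. n10.cnt = -8  [A.ok + A.sig - 17]
21. n10.hot = 7  [h.env - 11]
22. n11.acc = "vn"  [terminal]
23. n12.env = -1  [terminal]
24. n13.lim = "rq"  [terminal]
25. n10.tag = -9  [h.env * 3 - 6]
26. n7.val = 22  [A.ok + 30]
27. n14.val = "pz"  [terminal]
28. n3.val = 20  [A₀.sig + 12]
29. n15.lim = "rx"  [terminal]
30. n16.env = 3  [terminal]
31. n2.lab = true  [C.wid == false]
32. n0.ok = true  [S.hot or C.lab]

17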